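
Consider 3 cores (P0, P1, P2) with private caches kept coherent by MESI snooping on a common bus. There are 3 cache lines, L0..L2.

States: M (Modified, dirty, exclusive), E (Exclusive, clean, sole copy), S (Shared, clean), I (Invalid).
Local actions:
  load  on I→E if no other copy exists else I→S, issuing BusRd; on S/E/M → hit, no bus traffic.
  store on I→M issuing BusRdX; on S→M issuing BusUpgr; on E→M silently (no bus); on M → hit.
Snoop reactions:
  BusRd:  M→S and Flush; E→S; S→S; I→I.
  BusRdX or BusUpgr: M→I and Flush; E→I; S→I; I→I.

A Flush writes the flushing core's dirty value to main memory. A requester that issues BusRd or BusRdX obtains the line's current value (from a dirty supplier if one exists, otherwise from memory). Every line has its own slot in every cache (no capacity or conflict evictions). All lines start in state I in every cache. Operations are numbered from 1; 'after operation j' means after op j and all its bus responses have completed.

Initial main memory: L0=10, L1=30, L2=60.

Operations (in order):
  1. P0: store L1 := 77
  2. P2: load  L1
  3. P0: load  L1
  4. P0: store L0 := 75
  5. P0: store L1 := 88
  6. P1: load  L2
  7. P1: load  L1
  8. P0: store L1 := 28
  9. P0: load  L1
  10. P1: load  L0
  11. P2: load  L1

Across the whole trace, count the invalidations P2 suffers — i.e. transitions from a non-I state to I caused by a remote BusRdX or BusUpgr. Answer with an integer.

invalidations = 1

step 1: P0: store L1 := 77  ⟶  MII  (L1)  txn=BusRdX  M[L1]=30
step 2: P2: load  L1  ⟶  SIS  (L1)  txn=BusRd+Flush  M[L1]=77
step 3: P0: load  L1  ⟶  SIS  (L1)  txn=∅  M[L1]=77
step 4: P0: store L0 := 75  ⟶  MII  (L0)  txn=BusRdX  M[L0]=10
step 5: P0: store L1 := 88  ⟶  MII  (L1)  txn=BusUpgr  M[L1]=77
step 6: P1: load  L2  ⟶  IEI  (L2)  txn=BusRd  M[L2]=60
step 7: P1: load  L1  ⟶  SSI  (L1)  txn=BusRd+Flush  M[L1]=88
step 8: P0: store L1 := 28  ⟶  MII  (L1)  txn=BusUpgr  M[L1]=88
step 9: P0: load  L1  ⟶  MII  (L1)  txn=∅  M[L1]=88
step 10: P1: load  L0  ⟶  SSI  (L0)  txn=BusRd+Flush  M[L0]=75
step 11: P2: load  L1  ⟶  SIS  (L1)  txn=BusRd+Flush  M[L1]=28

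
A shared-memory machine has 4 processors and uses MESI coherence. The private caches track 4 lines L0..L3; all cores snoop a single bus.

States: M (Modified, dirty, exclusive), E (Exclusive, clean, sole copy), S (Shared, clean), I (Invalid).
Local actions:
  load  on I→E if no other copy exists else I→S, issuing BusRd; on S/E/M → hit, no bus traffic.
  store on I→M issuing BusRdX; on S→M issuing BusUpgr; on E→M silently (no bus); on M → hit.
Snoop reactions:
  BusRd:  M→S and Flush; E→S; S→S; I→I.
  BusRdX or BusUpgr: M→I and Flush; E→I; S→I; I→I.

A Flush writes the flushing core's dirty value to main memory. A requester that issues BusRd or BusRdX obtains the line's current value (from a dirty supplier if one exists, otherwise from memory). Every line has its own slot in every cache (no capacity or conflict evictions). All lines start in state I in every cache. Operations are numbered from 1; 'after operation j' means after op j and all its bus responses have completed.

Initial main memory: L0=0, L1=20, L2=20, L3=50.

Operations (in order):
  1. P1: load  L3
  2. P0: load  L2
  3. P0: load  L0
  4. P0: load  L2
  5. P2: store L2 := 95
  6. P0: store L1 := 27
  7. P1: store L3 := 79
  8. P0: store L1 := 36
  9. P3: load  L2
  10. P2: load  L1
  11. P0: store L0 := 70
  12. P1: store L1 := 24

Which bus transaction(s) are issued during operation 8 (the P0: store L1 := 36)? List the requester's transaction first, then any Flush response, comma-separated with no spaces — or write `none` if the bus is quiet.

[1] P1: load  L3 | P0:I, P1:E(50), P2:I, P3:I | bus: BusRd
[2] P0: load  L2 | P0:E(20), P1:I, P2:I, P3:I | bus: BusRd
[3] P0: load  L0 | P0:E(0), P1:I, P2:I, P3:I | bus: BusRd
[4] P0: load  L2 | P0:E(20), P1:I, P2:I, P3:I | bus: none
[5] P2: store L2 := 95 | P0:I, P1:I, P2:M(95), P3:I | bus: BusRdX
[6] P0: store L1 := 27 | P0:M(27), P1:I, P2:I, P3:I | bus: BusRdX
[7] P1: store L3 := 79 | P0:I, P1:M(79), P2:I, P3:I | bus: none
[8] P0: store L1 := 36 | P0:M(36), P1:I, P2:I, P3:I | bus: none
[9] P3: load  L2 | P0:I, P1:I, P2:S(95), P3:S(95) | bus: BusRd,Flush
[10] P2: load  L1 | P0:S(36), P1:I, P2:S(36), P3:I | bus: BusRd,Flush
[11] P0: store L0 := 70 | P0:M(70), P1:I, P2:I, P3:I | bus: none
[12] P1: store L1 := 24 | P0:I, P1:M(24), P2:I, P3:I | bus: BusRdX

bus = none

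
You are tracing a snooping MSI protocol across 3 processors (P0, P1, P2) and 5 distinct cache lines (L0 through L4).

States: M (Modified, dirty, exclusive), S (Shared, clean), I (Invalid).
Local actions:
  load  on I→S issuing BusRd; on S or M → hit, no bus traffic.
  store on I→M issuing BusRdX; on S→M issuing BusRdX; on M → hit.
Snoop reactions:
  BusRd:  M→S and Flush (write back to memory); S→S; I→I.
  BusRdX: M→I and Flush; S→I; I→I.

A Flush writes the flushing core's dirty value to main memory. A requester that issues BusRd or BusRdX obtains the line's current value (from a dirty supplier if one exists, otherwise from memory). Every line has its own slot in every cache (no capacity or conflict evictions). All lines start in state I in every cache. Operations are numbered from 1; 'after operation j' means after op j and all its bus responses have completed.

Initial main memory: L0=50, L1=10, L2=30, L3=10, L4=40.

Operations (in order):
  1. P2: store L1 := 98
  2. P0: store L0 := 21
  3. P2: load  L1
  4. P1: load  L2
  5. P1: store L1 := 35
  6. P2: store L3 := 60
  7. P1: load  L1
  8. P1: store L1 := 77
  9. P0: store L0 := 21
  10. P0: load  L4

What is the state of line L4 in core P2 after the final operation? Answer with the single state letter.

state = I

  op1 P2: store L1 := 98 → I/I/M on L1; bus BusRdX; mem=10
  op2 P0: store L0 := 21 → M/I/I on L0; bus BusRdX; mem=50
  op3 P2: load  L1 → I/I/M on L1; bus (none); mem=10
  op4 P1: load  L2 → I/S/I on L2; bus BusRd; mem=30
  op5 P1: store L1 := 35 → I/M/I on L1; bus BusRdX Flush; mem=98
  op6 P2: store L3 := 60 → I/I/M on L3; bus BusRdX; mem=10
  op7 P1: load  L1 → I/M/I on L1; bus (none); mem=98
  op8 P1: store L1 := 77 → I/M/I on L1; bus (none); mem=98
  op9 P0: store L0 := 21 → M/I/I on L0; bus (none); mem=50
  op10 P0: load  L4 → S/I/I on L4; bus BusRd; mem=40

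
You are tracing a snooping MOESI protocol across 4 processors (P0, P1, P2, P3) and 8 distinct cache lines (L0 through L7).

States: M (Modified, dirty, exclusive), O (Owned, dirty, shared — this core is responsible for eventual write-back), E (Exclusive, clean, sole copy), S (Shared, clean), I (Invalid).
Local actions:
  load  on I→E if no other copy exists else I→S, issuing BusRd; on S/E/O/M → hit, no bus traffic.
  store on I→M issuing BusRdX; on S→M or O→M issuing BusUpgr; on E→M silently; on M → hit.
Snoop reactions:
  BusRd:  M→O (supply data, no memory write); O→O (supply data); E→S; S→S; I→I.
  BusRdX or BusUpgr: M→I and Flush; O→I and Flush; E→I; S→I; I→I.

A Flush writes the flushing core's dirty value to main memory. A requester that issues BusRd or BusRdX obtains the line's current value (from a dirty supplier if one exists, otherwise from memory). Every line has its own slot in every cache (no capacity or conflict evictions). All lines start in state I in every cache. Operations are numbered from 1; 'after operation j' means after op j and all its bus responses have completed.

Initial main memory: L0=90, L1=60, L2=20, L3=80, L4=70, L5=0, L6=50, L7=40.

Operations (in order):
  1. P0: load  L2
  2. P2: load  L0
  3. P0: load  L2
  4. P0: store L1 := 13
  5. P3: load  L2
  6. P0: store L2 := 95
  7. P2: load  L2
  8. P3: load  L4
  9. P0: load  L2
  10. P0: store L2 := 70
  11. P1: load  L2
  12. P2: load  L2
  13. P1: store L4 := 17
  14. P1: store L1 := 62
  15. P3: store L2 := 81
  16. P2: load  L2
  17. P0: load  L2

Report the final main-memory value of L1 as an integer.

[1] P0: load  L2 | P0:E(20), P1:I, P2:I, P3:I | bus: BusRd
[2] P2: load  L0 | P0:I, P1:I, P2:E(90), P3:I | bus: BusRd
[3] P0: load  L2 | P0:E(20), P1:I, P2:I, P3:I | bus: none
[4] P0: store L1 := 13 | P0:M(13), P1:I, P2:I, P3:I | bus: BusRdX
[5] P3: load  L2 | P0:S(20), P1:I, P2:I, P3:S(20) | bus: BusRd
[6] P0: store L2 := 95 | P0:M(95), P1:I, P2:I, P3:I | bus: BusUpgr
[7] P2: load  L2 | P0:O(95), P1:I, P2:S(95), P3:I | bus: BusRd
[8] P3: load  L4 | P0:I, P1:I, P2:I, P3:E(70) | bus: BusRd
[9] P0: load  L2 | P0:O(95), P1:I, P2:S(95), P3:I | bus: none
[10] P0: store L2 := 70 | P0:M(70), P1:I, P2:I, P3:I | bus: BusUpgr
[11] P1: load  L2 | P0:O(70), P1:S(70), P2:I, P3:I | bus: BusRd
[12] P2: load  L2 | P0:O(70), P1:S(70), P2:S(70), P3:I | bus: BusRd
[13] P1: store L4 := 17 | P0:I, P1:M(17), P2:I, P3:I | bus: BusRdX
[14] P1: store L1 := 62 | P0:I, P1:M(62), P2:I, P3:I | bus: BusRdX,Flush
[15] P3: store L2 := 81 | P0:I, P1:I, P2:I, P3:M(81) | bus: BusRdX,Flush
[16] P2: load  L2 | P0:I, P1:I, P2:S(81), P3:O(81) | bus: BusRd
[17] P0: load  L2 | P0:S(81), P1:I, P2:S(81), P3:O(81) | bus: BusRd

memory[L1] = 13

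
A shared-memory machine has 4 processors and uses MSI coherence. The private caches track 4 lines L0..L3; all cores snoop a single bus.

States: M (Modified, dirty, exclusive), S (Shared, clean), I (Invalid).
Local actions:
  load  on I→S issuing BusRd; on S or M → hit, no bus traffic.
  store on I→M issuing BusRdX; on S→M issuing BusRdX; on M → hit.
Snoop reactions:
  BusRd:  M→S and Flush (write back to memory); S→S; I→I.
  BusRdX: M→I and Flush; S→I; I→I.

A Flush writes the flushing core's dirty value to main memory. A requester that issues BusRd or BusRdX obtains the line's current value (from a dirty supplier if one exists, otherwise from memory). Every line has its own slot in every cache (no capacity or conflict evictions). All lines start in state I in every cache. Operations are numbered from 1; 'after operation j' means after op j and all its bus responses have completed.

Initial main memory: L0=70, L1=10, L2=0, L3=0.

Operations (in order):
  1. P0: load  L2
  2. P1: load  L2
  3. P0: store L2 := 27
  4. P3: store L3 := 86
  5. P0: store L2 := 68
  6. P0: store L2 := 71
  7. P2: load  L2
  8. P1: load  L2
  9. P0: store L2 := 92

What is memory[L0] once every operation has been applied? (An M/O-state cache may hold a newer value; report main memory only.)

memory[L0] = 70

1. P0: load  L2  bus=[BusRd]  L2: P0=S P1=I P2=I P3=I  mem[L2]=0
2. P1: load  L2  bus=[BusRd]  L2: P0=S P1=S P2=I P3=I  mem[L2]=0
3. P0: store L2 := 27  bus=[BusRdX]  L2: P0=M P1=I P2=I P3=I  mem[L2]=0
4. P3: store L3 := 86  bus=[BusRdX]  L3: P0=I P1=I P2=I P3=M  mem[L3]=0
5. P0: store L2 := 68  bus=[-]  L2: P0=M P1=I P2=I P3=I  mem[L2]=0
6. P0: store L2 := 71  bus=[-]  L2: P0=M P1=I P2=I P3=I  mem[L2]=0
7. P2: load  L2  bus=[BusRd,Flush]  L2: P0=S P1=I P2=S P3=I  mem[L2]=71
8. P1: load  L2  bus=[BusRd]  L2: P0=S P1=S P2=S P3=I  mem[L2]=71
9. P0: store L2 := 92  bus=[BusRdX]  L2: P0=M P1=I P2=I P3=I  mem[L2]=71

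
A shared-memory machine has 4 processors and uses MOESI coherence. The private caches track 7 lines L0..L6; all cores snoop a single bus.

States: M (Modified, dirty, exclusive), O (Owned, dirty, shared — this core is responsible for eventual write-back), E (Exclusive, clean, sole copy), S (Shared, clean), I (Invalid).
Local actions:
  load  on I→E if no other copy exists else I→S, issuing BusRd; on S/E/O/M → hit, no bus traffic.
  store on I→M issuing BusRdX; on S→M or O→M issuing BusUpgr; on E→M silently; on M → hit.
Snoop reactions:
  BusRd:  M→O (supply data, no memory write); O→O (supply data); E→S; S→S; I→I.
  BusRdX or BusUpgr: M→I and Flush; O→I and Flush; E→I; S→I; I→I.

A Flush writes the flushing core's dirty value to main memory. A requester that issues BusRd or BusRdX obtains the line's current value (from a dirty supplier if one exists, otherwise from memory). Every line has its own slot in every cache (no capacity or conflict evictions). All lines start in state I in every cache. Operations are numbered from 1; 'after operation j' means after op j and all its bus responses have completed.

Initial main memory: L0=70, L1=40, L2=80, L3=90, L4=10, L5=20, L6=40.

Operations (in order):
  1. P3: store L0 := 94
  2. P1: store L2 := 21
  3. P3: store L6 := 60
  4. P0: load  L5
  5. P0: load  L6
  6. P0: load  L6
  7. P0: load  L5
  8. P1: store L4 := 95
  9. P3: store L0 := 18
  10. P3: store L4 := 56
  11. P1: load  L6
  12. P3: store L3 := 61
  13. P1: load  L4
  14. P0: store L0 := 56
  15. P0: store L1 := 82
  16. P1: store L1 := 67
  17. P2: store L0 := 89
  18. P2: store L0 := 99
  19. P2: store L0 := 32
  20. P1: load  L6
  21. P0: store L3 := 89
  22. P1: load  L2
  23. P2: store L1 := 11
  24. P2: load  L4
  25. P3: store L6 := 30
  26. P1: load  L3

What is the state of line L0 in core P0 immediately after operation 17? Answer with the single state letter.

state = I

  op1 P3: store L0 := 94 → I/I/I/M on L0; bus BusRdX; mem=70
  op2 P1: store L2 := 21 → I/M/I/I on L2; bus BusRdX; mem=80
  op3 P3: store L6 := 60 → I/I/I/M on L6; bus BusRdX; mem=40
  op4 P0: load  L5 → E/I/I/I on L5; bus BusRd; mem=20
  op5 P0: load  L6 → S/I/I/O on L6; bus BusRd; mem=40
  op6 P0: load  L6 → S/I/I/O on L6; bus (none); mem=40
  op7 P0: load  L5 → E/I/I/I on L5; bus (none); mem=20
  op8 P1: store L4 := 95 → I/M/I/I on L4; bus BusRdX; mem=10
  op9 P3: store L0 := 18 → I/I/I/M on L0; bus (none); mem=70
  op10 P3: store L4 := 56 → I/I/I/M on L4; bus BusRdX Flush; mem=95
  op11 P1: load  L6 → S/S/I/O on L6; bus BusRd; mem=40
  op12 P3: store L3 := 61 → I/I/I/M on L3; bus BusRdX; mem=90
  op13 P1: load  L4 → I/S/I/O on L4; bus BusRd; mem=95
  op14 P0: store L0 := 56 → M/I/I/I on L0; bus BusRdX Flush; mem=18
  op15 P0: store L1 := 82 → M/I/I/I on L1; bus BusRdX; mem=40
  op16 P1: store L1 := 67 → I/M/I/I on L1; bus BusRdX Flush; mem=82
  op17 P2: store L0 := 89 → I/I/M/I on L0; bus BusRdX Flush; mem=56
  op18 P2: store L0 := 99 → I/I/M/I on L0; bus (none); mem=56
  op19 P2: store L0 := 32 → I/I/M/I on L0; bus (none); mem=56
  op20 P1: load  L6 → S/S/I/O on L6; bus (none); mem=40
  op21 P0: store L3 := 89 → M/I/I/I on L3; bus BusRdX Flush; mem=61
  op22 P1: load  L2 → I/M/I/I on L2; bus (none); mem=80
  op23 P2: store L1 := 11 → I/I/M/I on L1; bus BusRdX Flush; mem=67
  op24 P2: load  L4 → I/S/S/O on L4; bus BusRd; mem=95
  op25 P3: store L6 := 30 → I/I/I/M on L6; bus BusUpgr; mem=40
  op26 P1: load  L3 → O/S/I/I on L3; bus BusRd; mem=61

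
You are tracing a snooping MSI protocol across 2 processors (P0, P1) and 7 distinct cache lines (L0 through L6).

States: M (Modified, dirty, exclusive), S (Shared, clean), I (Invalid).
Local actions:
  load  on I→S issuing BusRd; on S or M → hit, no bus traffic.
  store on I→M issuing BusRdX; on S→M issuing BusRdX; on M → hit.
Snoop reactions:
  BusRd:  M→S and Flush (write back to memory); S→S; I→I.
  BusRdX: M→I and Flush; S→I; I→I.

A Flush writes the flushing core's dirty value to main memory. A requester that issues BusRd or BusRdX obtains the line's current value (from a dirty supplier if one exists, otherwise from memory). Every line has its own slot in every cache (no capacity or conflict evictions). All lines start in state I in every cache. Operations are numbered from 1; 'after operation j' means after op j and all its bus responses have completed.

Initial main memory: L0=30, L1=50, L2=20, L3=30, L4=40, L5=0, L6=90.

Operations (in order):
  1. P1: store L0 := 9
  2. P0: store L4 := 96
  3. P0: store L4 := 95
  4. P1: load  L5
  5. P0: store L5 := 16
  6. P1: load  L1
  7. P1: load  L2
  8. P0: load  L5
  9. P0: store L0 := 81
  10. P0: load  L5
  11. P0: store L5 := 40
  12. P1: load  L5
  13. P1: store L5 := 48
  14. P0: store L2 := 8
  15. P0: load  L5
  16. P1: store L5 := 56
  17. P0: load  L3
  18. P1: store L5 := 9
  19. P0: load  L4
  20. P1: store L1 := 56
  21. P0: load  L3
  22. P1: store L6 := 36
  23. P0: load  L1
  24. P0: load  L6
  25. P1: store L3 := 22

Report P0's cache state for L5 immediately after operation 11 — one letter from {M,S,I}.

1. P1: store L0 := 9  bus=[BusRdX]  L0: P0=I P1=M  mem[L0]=30
2. P0: store L4 := 96  bus=[BusRdX]  L4: P0=M P1=I  mem[L4]=40
3. P0: store L4 := 95  bus=[-]  L4: P0=M P1=I  mem[L4]=40
4. P1: load  L5  bus=[BusRd]  L5: P0=I P1=S  mem[L5]=0
5. P0: store L5 := 16  bus=[BusRdX]  L5: P0=M P1=I  mem[L5]=0
6. P1: load  L1  bus=[BusRd]  L1: P0=I P1=S  mem[L1]=50
7. P1: load  L2  bus=[BusRd]  L2: P0=I P1=S  mem[L2]=20
8. P0: load  L5  bus=[-]  L5: P0=M P1=I  mem[L5]=0
9. P0: store L0 := 81  bus=[BusRdX,Flush]  L0: P0=M P1=I  mem[L0]=9
10. P0: load  L5  bus=[-]  L5: P0=M P1=I  mem[L5]=0
11. P0: store L5 := 40  bus=[-]  L5: P0=M P1=I  mem[L5]=0
12. P1: load  L5  bus=[BusRd,Flush]  L5: P0=S P1=S  mem[L5]=40
13. P1: store L5 := 48  bus=[BusRdX]  L5: P0=I P1=M  mem[L5]=40
14. P0: store L2 := 8  bus=[BusRdX]  L2: P0=M P1=I  mem[L2]=20
15. P0: load  L5  bus=[BusRd,Flush]  L5: P0=S P1=S  mem[L5]=48
16. P1: store L5 := 56  bus=[BusRdX]  L5: P0=I P1=M  mem[L5]=48
17. P0: load  L3  bus=[BusRd]  L3: P0=S P1=I  mem[L3]=30
18. P1: store L5 := 9  bus=[-]  L5: P0=I P1=M  mem[L5]=48
19. P0: load  L4  bus=[-]  L4: P0=M P1=I  mem[L4]=40
20. P1: store L1 := 56  bus=[BusRdX]  L1: P0=I P1=M  mem[L1]=50
21. P0: load  L3  bus=[-]  L3: P0=S P1=I  mem[L3]=30
22. P1: store L6 := 36  bus=[BusRdX]  L6: P0=I P1=M  mem[L6]=90
23. P0: load  L1  bus=[BusRd,Flush]  L1: P0=S P1=S  mem[L1]=56
24. P0: load  L6  bus=[BusRd,Flush]  L6: P0=S P1=S  mem[L6]=36
25. P1: store L3 := 22  bus=[BusRdX]  L3: P0=I P1=M  mem[L3]=30

state = M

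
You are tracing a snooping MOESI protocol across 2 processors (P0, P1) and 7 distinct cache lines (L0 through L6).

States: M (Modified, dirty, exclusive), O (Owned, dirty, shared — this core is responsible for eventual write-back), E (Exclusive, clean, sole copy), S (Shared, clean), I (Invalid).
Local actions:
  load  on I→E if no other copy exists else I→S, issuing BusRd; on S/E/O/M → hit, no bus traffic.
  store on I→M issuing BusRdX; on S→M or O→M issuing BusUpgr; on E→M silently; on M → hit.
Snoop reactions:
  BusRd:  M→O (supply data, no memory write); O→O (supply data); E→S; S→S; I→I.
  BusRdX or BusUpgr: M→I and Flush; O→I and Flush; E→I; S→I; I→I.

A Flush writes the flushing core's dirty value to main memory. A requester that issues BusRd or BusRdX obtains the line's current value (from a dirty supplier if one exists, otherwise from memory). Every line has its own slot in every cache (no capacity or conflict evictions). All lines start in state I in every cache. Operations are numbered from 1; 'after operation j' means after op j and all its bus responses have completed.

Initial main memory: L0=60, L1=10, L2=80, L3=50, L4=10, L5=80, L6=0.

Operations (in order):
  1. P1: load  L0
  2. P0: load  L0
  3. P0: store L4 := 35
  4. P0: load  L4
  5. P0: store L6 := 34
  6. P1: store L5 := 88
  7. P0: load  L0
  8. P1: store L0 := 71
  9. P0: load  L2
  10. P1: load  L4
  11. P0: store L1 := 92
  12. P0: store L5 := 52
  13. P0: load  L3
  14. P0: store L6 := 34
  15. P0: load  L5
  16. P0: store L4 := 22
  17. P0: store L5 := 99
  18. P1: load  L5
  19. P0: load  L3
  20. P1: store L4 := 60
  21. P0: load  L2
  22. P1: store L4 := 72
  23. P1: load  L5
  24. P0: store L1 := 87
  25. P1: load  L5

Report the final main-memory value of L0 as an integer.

step 1: P1: load  L0  ⟶  IE  (L0)  txn=BusRd  M[L0]=60
step 2: P0: load  L0  ⟶  SS  (L0)  txn=BusRd  M[L0]=60
step 3: P0: store L4 := 35  ⟶  MI  (L4)  txn=BusRdX  M[L4]=10
step 4: P0: load  L4  ⟶  MI  (L4)  txn=∅  M[L4]=10
step 5: P0: store L6 := 34  ⟶  MI  (L6)  txn=BusRdX  M[L6]=0
step 6: P1: store L5 := 88  ⟶  IM  (L5)  txn=BusRdX  M[L5]=80
step 7: P0: load  L0  ⟶  SS  (L0)  txn=∅  M[L0]=60
step 8: P1: store L0 := 71  ⟶  IM  (L0)  txn=BusUpgr  M[L0]=60
step 9: P0: load  L2  ⟶  EI  (L2)  txn=BusRd  M[L2]=80
step 10: P1: load  L4  ⟶  OS  (L4)  txn=BusRd  M[L4]=10
step 11: P0: store L1 := 92  ⟶  MI  (L1)  txn=BusRdX  M[L1]=10
step 12: P0: store L5 := 52  ⟶  MI  (L5)  txn=BusRdX+Flush  M[L5]=88
step 13: P0: load  L3  ⟶  EI  (L3)  txn=BusRd  M[L3]=50
step 14: P0: store L6 := 34  ⟶  MI  (L6)  txn=∅  M[L6]=0
step 15: P0: load  L5  ⟶  MI  (L5)  txn=∅  M[L5]=88
step 16: P0: store L4 := 22  ⟶  MI  (L4)  txn=BusUpgr  M[L4]=10
step 17: P0: store L5 := 99  ⟶  MI  (L5)  txn=∅  M[L5]=88
step 18: P1: load  L5  ⟶  OS  (L5)  txn=BusRd  M[L5]=88
step 19: P0: load  L3  ⟶  EI  (L3)  txn=∅  M[L3]=50
step 20: P1: store L4 := 60  ⟶  IM  (L4)  txn=BusRdX+Flush  M[L4]=22
step 21: P0: load  L2  ⟶  EI  (L2)  txn=∅  M[L2]=80
step 22: P1: store L4 := 72  ⟶  IM  (L4)  txn=∅  M[L4]=22
step 23: P1: load  L5  ⟶  OS  (L5)  txn=∅  M[L5]=88
step 24: P0: store L1 := 87  ⟶  MI  (L1)  txn=∅  M[L1]=10
step 25: P1: load  L5  ⟶  OS  (L5)  txn=∅  M[L5]=88

memory[L0] = 60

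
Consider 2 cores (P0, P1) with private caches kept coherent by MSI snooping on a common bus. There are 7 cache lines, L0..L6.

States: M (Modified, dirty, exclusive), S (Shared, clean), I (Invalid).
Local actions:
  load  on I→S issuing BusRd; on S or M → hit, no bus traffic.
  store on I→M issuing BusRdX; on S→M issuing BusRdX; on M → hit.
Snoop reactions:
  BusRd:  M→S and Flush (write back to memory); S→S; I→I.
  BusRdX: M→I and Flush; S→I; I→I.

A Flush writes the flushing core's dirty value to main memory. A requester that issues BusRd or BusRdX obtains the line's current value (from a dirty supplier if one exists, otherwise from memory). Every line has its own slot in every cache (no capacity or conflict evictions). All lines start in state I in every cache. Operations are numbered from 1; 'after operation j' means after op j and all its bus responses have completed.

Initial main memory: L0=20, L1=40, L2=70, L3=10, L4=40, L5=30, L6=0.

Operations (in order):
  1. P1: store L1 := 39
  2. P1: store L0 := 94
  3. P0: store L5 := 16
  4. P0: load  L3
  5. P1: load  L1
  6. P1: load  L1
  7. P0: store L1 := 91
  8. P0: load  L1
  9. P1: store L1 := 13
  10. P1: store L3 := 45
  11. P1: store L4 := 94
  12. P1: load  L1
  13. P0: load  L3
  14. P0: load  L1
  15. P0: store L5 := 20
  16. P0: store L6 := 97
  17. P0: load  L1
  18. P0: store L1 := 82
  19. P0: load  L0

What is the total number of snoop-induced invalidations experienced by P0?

step 1: P1: store L1 := 39  ⟶  IM  (L1)  txn=BusRdX  M[L1]=40
step 2: P1: store L0 := 94  ⟶  IM  (L0)  txn=BusRdX  M[L0]=20
step 3: P0: store L5 := 16  ⟶  MI  (L5)  txn=BusRdX  M[L5]=30
step 4: P0: load  L3  ⟶  SI  (L3)  txn=BusRd  M[L3]=10
step 5: P1: load  L1  ⟶  IM  (L1)  txn=∅  M[L1]=40
step 6: P1: load  L1  ⟶  IM  (L1)  txn=∅  M[L1]=40
step 7: P0: store L1 := 91  ⟶  MI  (L1)  txn=BusRdX+Flush  M[L1]=39
step 8: P0: load  L1  ⟶  MI  (L1)  txn=∅  M[L1]=39
step 9: P1: store L1 := 13  ⟶  IM  (L1)  txn=BusRdX+Flush  M[L1]=91
step 10: P1: store L3 := 45  ⟶  IM  (L3)  txn=BusRdX  M[L3]=10
step 11: P1: store L4 := 94  ⟶  IM  (L4)  txn=BusRdX  M[L4]=40
step 12: P1: load  L1  ⟶  IM  (L1)  txn=∅  M[L1]=91
step 13: P0: load  L3  ⟶  SS  (L3)  txn=BusRd+Flush  M[L3]=45
step 14: P0: load  L1  ⟶  SS  (L1)  txn=BusRd+Flush  M[L1]=13
step 15: P0: store L5 := 20  ⟶  MI  (L5)  txn=∅  M[L5]=30
step 16: P0: store L6 := 97  ⟶  MI  (L6)  txn=BusRdX  M[L6]=0
step 17: P0: load  L1  ⟶  SS  (L1)  txn=∅  M[L1]=13
step 18: P0: store L1 := 82  ⟶  MI  (L1)  txn=BusRdX  M[L1]=13
step 19: P0: load  L0  ⟶  SS  (L0)  txn=BusRd+Flush  M[L0]=94

invalidations = 2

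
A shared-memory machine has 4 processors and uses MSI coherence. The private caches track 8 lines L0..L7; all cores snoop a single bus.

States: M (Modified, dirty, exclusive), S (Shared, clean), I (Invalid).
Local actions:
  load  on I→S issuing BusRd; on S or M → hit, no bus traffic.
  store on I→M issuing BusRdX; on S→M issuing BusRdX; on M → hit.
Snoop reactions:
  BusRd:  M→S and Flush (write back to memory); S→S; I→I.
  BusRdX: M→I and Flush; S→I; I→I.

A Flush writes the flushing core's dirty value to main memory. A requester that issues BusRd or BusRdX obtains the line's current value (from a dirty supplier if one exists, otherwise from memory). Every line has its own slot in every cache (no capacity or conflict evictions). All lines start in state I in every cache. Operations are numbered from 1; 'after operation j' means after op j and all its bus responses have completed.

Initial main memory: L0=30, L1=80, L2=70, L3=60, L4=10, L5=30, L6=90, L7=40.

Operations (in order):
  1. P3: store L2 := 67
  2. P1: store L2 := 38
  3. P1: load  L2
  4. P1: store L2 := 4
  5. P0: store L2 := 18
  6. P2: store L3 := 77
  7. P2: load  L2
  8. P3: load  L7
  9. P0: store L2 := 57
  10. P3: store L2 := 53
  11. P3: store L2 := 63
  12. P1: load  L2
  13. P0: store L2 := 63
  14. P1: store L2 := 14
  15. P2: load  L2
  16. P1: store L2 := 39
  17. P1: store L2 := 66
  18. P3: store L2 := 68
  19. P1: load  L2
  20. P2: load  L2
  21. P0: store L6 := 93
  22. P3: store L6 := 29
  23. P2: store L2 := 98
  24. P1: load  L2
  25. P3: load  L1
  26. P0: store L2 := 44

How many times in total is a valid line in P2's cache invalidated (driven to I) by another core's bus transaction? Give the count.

[1] P3: store L2 := 67 | P0:I, P1:I, P2:I, P3:M(67) | bus: BusRdX
[2] P1: store L2 := 38 | P0:I, P1:M(38), P2:I, P3:I | bus: BusRdX,Flush
[3] P1: load  L2 | P0:I, P1:M(38), P2:I, P3:I | bus: none
[4] P1: store L2 := 4 | P0:I, P1:M(4), P2:I, P3:I | bus: none
[5] P0: store L2 := 18 | P0:M(18), P1:I, P2:I, P3:I | bus: BusRdX,Flush
[6] P2: store L3 := 77 | P0:I, P1:I, P2:M(77), P3:I | bus: BusRdX
[7] P2: load  L2 | P0:S(18), P1:I, P2:S(18), P3:I | bus: BusRd,Flush
[8] P3: load  L7 | P0:I, P1:I, P2:I, P3:S(40) | bus: BusRd
[9] P0: store L2 := 57 | P0:M(57), P1:I, P2:I, P3:I | bus: BusRdX
[10] P3: store L2 := 53 | P0:I, P1:I, P2:I, P3:M(53) | bus: BusRdX,Flush
[11] P3: store L2 := 63 | P0:I, P1:I, P2:I, P3:M(63) | bus: none
[12] P1: load  L2 | P0:I, P1:S(63), P2:I, P3:S(63) | bus: BusRd,Flush
[13] P0: store L2 := 63 | P0:M(63), P1:I, P2:I, P3:I | bus: BusRdX
[14] P1: store L2 := 14 | P0:I, P1:M(14), P2:I, P3:I | bus: BusRdX,Flush
[15] P2: load  L2 | P0:I, P1:S(14), P2:S(14), P3:I | bus: BusRd,Flush
[16] P1: store L2 := 39 | P0:I, P1:M(39), P2:I, P3:I | bus: BusRdX
[17] P1: store L2 := 66 | P0:I, P1:M(66), P2:I, P3:I | bus: none
[18] P3: store L2 := 68 | P0:I, P1:I, P2:I, P3:M(68) | bus: BusRdX,Flush
[19] P1: load  L2 | P0:I, P1:S(68), P2:I, P3:S(68) | bus: BusRd,Flush
[20] P2: load  L2 | P0:I, P1:S(68), P2:S(68), P3:S(68) | bus: BusRd
[21] P0: store L6 := 93 | P0:M(93), P1:I, P2:I, P3:I | bus: BusRdX
[22] P3: store L6 := 29 | P0:I, P1:I, P2:I, P3:M(29) | bus: BusRdX,Flush
[23] P2: store L2 := 98 | P0:I, P1:I, P2:M(98), P3:I | bus: BusRdX
[24] P1: load  L2 | P0:I, P1:S(98), P2:S(98), P3:I | bus: BusRd,Flush
[25] P3: load  L1 | P0:I, P1:I, P2:I, P3:S(80) | bus: BusRd
[26] P0: store L2 := 44 | P0:M(44), P1:I, P2:I, P3:I | bus: BusRdX

invalidations = 3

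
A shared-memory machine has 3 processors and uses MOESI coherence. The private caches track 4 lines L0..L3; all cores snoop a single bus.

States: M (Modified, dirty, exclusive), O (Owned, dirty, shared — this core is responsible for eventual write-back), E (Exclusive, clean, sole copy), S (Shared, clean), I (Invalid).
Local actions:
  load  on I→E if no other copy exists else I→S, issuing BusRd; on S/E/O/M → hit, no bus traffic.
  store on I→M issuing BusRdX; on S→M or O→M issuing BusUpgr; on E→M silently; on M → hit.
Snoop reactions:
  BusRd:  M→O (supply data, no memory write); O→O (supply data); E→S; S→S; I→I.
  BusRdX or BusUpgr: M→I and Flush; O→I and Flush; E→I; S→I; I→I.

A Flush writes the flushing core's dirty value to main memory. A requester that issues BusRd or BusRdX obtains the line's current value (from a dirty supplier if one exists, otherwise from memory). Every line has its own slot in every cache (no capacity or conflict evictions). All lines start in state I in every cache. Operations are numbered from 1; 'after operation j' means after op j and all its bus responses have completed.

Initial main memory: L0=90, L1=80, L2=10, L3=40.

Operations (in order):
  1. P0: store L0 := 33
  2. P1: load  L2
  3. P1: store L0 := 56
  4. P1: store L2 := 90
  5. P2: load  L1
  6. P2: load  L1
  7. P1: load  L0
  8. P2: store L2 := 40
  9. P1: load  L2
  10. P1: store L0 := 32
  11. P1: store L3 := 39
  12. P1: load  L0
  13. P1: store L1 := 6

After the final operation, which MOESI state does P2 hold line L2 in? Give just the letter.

1. P0: store L0 := 33  bus=[BusRdX]  L0: P0=M P1=I P2=I  mem[L0]=90
2. P1: load  L2  bus=[BusRd]  L2: P0=I P1=E P2=I  mem[L2]=10
3. P1: store L0 := 56  bus=[BusRdX,Flush]  L0: P0=I P1=M P2=I  mem[L0]=33
4. P1: store L2 := 90  bus=[-]  L2: P0=I P1=M P2=I  mem[L2]=10
5. P2: load  L1  bus=[BusRd]  L1: P0=I P1=I P2=E  mem[L1]=80
6. P2: load  L1  bus=[-]  L1: P0=I P1=I P2=E  mem[L1]=80
7. P1: load  L0  bus=[-]  L0: P0=I P1=M P2=I  mem[L0]=33
8. P2: store L2 := 40  bus=[BusRdX,Flush]  L2: P0=I P1=I P2=M  mem[L2]=90
9. P1: load  L2  bus=[BusRd]  L2: P0=I P1=S P2=O  mem[L2]=90
10. P1: store L0 := 32  bus=[-]  L0: P0=I P1=M P2=I  mem[L0]=33
11. P1: store L3 := 39  bus=[BusRdX]  L3: P0=I P1=M P2=I  mem[L3]=40
12. P1: load  L0  bus=[-]  L0: P0=I P1=M P2=I  mem[L0]=33
13. P1: store L1 := 6  bus=[BusRdX]  L1: P0=I P1=M P2=I  mem[L1]=80

state = O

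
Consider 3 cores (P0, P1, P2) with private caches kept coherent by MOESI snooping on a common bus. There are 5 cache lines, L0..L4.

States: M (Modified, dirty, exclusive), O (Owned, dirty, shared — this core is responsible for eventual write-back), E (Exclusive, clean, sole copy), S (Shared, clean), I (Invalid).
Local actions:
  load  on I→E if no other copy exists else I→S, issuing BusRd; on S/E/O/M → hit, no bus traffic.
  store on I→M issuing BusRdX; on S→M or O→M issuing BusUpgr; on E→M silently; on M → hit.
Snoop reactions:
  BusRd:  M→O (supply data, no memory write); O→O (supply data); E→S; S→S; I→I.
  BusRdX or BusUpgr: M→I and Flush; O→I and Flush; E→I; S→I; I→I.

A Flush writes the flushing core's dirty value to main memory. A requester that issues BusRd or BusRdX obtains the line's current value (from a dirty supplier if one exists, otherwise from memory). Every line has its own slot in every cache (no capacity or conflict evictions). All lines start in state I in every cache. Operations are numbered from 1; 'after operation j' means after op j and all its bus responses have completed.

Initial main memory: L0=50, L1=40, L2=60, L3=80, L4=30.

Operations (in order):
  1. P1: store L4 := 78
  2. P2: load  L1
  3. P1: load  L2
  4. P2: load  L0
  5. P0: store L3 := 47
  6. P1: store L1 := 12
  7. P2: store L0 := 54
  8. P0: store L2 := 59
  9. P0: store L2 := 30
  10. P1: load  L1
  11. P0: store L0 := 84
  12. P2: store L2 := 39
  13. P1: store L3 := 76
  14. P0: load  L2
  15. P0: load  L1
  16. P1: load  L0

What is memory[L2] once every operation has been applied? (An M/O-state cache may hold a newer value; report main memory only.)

memory[L2] = 30

1. P1: store L4 := 78  bus=[BusRdX]  L4: P0=I P1=M P2=I  mem[L4]=30
2. P2: load  L1  bus=[BusRd]  L1: P0=I P1=I P2=E  mem[L1]=40
3. P1: load  L2  bus=[BusRd]  L2: P0=I P1=E P2=I  mem[L2]=60
4. P2: load  L0  bus=[BusRd]  L0: P0=I P1=I P2=E  mem[L0]=50
5. P0: store L3 := 47  bus=[BusRdX]  L3: P0=M P1=I P2=I  mem[L3]=80
6. P1: store L1 := 12  bus=[BusRdX]  L1: P0=I P1=M P2=I  mem[L1]=40
7. P2: store L0 := 54  bus=[-]  L0: P0=I P1=I P2=M  mem[L0]=50
8. P0: store L2 := 59  bus=[BusRdX]  L2: P0=M P1=I P2=I  mem[L2]=60
9. P0: store L2 := 30  bus=[-]  L2: P0=M P1=I P2=I  mem[L2]=60
10. P1: load  L1  bus=[-]  L1: P0=I P1=M P2=I  mem[L1]=40
11. P0: store L0 := 84  bus=[BusRdX,Flush]  L0: P0=M P1=I P2=I  mem[L0]=54
12. P2: store L2 := 39  bus=[BusRdX,Flush]  L2: P0=I P1=I P2=M  mem[L2]=30
13. P1: store L3 := 76  bus=[BusRdX,Flush]  L3: P0=I P1=M P2=I  mem[L3]=47
14. P0: load  L2  bus=[BusRd]  L2: P0=S P1=I P2=O  mem[L2]=30
15. P0: load  L1  bus=[BusRd]  L1: P0=S P1=O P2=I  mem[L1]=40
16. P1: load  L0  bus=[BusRd]  L0: P0=O P1=S P2=I  mem[L0]=54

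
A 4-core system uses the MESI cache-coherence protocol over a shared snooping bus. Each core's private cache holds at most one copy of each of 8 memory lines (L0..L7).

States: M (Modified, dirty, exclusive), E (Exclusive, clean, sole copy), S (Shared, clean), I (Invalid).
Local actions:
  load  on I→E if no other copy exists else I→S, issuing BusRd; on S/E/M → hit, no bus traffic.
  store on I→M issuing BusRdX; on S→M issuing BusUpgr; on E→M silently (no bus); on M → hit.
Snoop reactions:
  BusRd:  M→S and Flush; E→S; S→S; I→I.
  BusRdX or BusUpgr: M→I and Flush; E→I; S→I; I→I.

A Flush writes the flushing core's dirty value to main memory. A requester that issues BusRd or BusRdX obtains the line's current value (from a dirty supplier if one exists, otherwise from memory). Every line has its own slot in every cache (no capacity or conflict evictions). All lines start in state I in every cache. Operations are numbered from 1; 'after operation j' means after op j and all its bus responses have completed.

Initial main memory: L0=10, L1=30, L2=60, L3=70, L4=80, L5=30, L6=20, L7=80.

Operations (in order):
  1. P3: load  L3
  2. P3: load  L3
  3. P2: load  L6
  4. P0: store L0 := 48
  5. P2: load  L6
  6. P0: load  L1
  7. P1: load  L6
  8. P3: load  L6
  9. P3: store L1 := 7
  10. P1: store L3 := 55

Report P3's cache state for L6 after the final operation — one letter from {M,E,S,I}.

state = S

[1] P3: load  L3 | P0:I, P1:I, P2:I, P3:E(70) | bus: BusRd
[2] P3: load  L3 | P0:I, P1:I, P2:I, P3:E(70) | bus: none
[3] P2: load  L6 | P0:I, P1:I, P2:E(20), P3:I | bus: BusRd
[4] P0: store L0 := 48 | P0:M(48), P1:I, P2:I, P3:I | bus: BusRdX
[5] P2: load  L6 | P0:I, P1:I, P2:E(20), P3:I | bus: none
[6] P0: load  L1 | P0:E(30), P1:I, P2:I, P3:I | bus: BusRd
[7] P1: load  L6 | P0:I, P1:S(20), P2:S(20), P3:I | bus: BusRd
[8] P3: load  L6 | P0:I, P1:S(20), P2:S(20), P3:S(20) | bus: BusRd
[9] P3: store L1 := 7 | P0:I, P1:I, P2:I, P3:M(7) | bus: BusRdX
[10] P1: store L3 := 55 | P0:I, P1:M(55), P2:I, P3:I | bus: BusRdX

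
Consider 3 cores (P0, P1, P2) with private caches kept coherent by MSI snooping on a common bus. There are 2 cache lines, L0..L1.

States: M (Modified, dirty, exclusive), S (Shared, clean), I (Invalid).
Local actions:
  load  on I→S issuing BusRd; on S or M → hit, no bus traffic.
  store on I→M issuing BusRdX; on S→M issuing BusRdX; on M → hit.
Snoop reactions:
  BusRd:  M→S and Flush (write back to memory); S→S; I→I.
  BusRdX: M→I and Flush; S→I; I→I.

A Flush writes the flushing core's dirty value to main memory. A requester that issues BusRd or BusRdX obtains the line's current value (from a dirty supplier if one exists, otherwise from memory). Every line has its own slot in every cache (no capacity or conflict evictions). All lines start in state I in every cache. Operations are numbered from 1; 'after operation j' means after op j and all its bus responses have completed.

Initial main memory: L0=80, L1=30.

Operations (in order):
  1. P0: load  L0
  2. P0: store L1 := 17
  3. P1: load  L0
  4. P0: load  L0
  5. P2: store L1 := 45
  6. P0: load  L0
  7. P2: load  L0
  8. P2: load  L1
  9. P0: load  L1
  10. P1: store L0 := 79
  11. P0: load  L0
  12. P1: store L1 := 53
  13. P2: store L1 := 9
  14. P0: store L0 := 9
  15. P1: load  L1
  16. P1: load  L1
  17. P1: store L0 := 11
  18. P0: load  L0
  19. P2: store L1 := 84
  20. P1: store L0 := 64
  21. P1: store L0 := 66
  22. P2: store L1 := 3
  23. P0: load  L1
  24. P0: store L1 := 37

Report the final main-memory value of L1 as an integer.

memory[L1] = 3

[1] P0: load  L0 | P0:S(80), P1:I, P2:I | bus: BusRd
[2] P0: store L1 := 17 | P0:M(17), P1:I, P2:I | bus: BusRdX
[3] P1: load  L0 | P0:S(80), P1:S(80), P2:I | bus: BusRd
[4] P0: load  L0 | P0:S(80), P1:S(80), P2:I | bus: none
[5] P2: store L1 := 45 | P0:I, P1:I, P2:M(45) | bus: BusRdX,Flush
[6] P0: load  L0 | P0:S(80), P1:S(80), P2:I | bus: none
[7] P2: load  L0 | P0:S(80), P1:S(80), P2:S(80) | bus: BusRd
[8] P2: load  L1 | P0:I, P1:I, P2:M(45) | bus: none
[9] P0: load  L1 | P0:S(45), P1:I, P2:S(45) | bus: BusRd,Flush
[10] P1: store L0 := 79 | P0:I, P1:M(79), P2:I | bus: BusRdX
[11] P0: load  L0 | P0:S(79), P1:S(79), P2:I | bus: BusRd,Flush
[12] P1: store L1 := 53 | P0:I, P1:M(53), P2:I | bus: BusRdX
[13] P2: store L1 := 9 | P0:I, P1:I, P2:M(9) | bus: BusRdX,Flush
[14] P0: store L0 := 9 | P0:M(9), P1:I, P2:I | bus: BusRdX
[15] P1: load  L1 | P0:I, P1:S(9), P2:S(9) | bus: BusRd,Flush
[16] P1: load  L1 | P0:I, P1:S(9), P2:S(9) | bus: none
[17] P1: store L0 := 11 | P0:I, P1:M(11), P2:I | bus: BusRdX,Flush
[18] P0: load  L0 | P0:S(11), P1:S(11), P2:I | bus: BusRd,Flush
[19] P2: store L1 := 84 | P0:I, P1:I, P2:M(84) | bus: BusRdX
[20] P1: store L0 := 64 | P0:I, P1:M(64), P2:I | bus: BusRdX
[21] P1: store L0 := 66 | P0:I, P1:M(66), P2:I | bus: none
[22] P2: store L1 := 3 | P0:I, P1:I, P2:M(3) | bus: none
[23] P0: load  L1 | P0:S(3), P1:I, P2:S(3) | bus: BusRd,Flush
[24] P0: store L1 := 37 | P0:M(37), P1:I, P2:I | bus: BusRdX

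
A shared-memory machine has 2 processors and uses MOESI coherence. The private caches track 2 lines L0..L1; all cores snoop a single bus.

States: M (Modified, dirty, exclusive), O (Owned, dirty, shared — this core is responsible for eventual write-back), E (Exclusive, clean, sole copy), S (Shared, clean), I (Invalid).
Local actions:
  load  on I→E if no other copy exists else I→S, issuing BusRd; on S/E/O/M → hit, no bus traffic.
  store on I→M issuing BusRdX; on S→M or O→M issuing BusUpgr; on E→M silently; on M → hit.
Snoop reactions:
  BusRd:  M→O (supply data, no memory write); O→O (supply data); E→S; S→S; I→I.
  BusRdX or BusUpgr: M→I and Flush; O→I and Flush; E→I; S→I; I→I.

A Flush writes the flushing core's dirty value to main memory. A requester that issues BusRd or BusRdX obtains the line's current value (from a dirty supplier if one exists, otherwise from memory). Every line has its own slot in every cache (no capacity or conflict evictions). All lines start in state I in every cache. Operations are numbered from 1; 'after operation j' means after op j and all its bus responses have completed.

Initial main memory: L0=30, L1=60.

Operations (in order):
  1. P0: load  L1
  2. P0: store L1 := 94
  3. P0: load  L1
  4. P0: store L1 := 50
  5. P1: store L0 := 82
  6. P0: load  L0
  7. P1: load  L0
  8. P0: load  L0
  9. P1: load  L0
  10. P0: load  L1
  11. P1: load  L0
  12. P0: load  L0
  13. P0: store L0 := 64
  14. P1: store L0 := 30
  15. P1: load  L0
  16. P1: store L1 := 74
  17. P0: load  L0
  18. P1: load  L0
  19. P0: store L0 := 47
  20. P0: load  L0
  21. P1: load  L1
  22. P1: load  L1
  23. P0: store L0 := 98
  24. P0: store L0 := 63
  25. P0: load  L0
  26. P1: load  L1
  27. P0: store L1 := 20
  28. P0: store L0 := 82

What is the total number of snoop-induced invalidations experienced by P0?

[1] P0: load  L1 | P0:E(60), P1:I | bus: BusRd
[2] P0: store L1 := 94 | P0:M(94), P1:I | bus: none
[3] P0: load  L1 | P0:M(94), P1:I | bus: none
[4] P0: store L1 := 50 | P0:M(50), P1:I | bus: none
[5] P1: store L0 := 82 | P0:I, P1:M(82) | bus: BusRdX
[6] P0: load  L0 | P0:S(82), P1:O(82) | bus: BusRd
[7] P1: load  L0 | P0:S(82), P1:O(82) | bus: none
[8] P0: load  L0 | P0:S(82), P1:O(82) | bus: none
[9] P1: load  L0 | P0:S(82), P1:O(82) | bus: none
[10] P0: load  L1 | P0:M(50), P1:I | bus: none
[11] P1: load  L0 | P0:S(82), P1:O(82) | bus: none
[12] P0: load  L0 | P0:S(82), P1:O(82) | bus: none
[13] P0: store L0 := 64 | P0:M(64), P1:I | bus: BusUpgr,Flush
[14] P1: store L0 := 30 | P0:I, P1:M(30) | bus: BusRdX,Flush
[15] P1: load  L0 | P0:I, P1:M(30) | bus: none
[16] P1: store L1 := 74 | P0:I, P1:M(74) | bus: BusRdX,Flush
[17] P0: load  L0 | P0:S(30), P1:O(30) | bus: BusRd
[18] P1: load  L0 | P0:S(30), P1:O(30) | bus: none
[19] P0: store L0 := 47 | P0:M(47), P1:I | bus: BusUpgr,Flush
[20] P0: load  L0 | P0:M(47), P1:I | bus: none
[21] P1: load  L1 | P0:I, P1:M(74) | bus: none
[22] P1: load  L1 | P0:I, P1:M(74) | bus: none
[23] P0: store L0 := 98 | P0:M(98), P1:I | bus: none
[24] P0: store L0 := 63 | P0:M(63), P1:I | bus: none
[25] P0: load  L0 | P0:M(63), P1:I | bus: none
[26] P1: load  L1 | P0:I, P1:M(74) | bus: none
[27] P0: store L1 := 20 | P0:M(20), P1:I | bus: BusRdX,Flush
[28] P0: store L0 := 82 | P0:M(82), P1:I | bus: none

invalidations = 2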